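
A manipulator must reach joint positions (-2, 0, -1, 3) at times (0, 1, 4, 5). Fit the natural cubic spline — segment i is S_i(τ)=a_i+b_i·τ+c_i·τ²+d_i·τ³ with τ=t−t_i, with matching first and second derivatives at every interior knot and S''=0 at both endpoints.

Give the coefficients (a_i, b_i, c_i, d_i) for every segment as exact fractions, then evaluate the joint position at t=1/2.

  seg 0: a=-2 b=85/33 c=0 d=-19/33
  seg 1: a=0 b=28/33 c=-19/11 d=4/9
  seg 2: a=-1 b=82/33 c=25/11 d=-25/33
S(1/2) = -69/88

Δ: Δ0=2, Δ1=-1/3, Δ2=4
row 1: diag=8, rhs=-14; c'=3/8, d'=-7/4
row 2: denom=8−3·3/8=55/8; d'=(26−3·-7/4)/(55/8)=50/11
back: M2=50/11
back: M1=-7/4−3/8·50/11=-38/11
M: M0=0, M1=-38/11, M2=50/11, M3=0
seg 0: a=-2, c=M0/2=0, d=(M1−M0)/(6·1)=-19/33, b=Δ0−h0·(2M0+M1)/6=85/33
seg 1: a=0, c=M1/2=-19/11, d=(M2−M1)/(6·3)=4/9, b=Δ1−h1·(2M1+M2)/6=28/33
seg 2: a=-1, c=M2/2=25/11, d=(M3−M2)/(6·1)=-25/33, b=Δ2−h2·(2M2+M3)/6=82/33
t_q=1/2 → seg 0, τ=1/2; S=-2+85/33·τ+0·τ²+-19/33·τ³=-69/88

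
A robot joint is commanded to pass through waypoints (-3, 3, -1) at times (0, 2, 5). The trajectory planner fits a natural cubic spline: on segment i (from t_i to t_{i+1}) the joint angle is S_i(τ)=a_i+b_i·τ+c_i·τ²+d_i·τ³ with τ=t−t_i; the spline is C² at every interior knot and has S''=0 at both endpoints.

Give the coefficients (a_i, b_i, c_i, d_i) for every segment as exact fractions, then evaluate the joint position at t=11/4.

  seg 0: a=-3 b=58/15 c=0 d=-13/60
  seg 1: a=3 b=19/15 c=-13/10 d=13/90
S(11/4) = 2099/640

Δ: Δ0=3, Δ1=-4/3
row 1: diag=10, rhs=-26; c'=3/10, d'=-13/5
back: M1=-13/5
M: M0=0, M1=-13/5, M2=0
seg 0: a=-3, c=M0/2=0, d=(M1−M0)/(6·2)=-13/60, b=Δ0−h0·(2M0+M1)/6=58/15
seg 1: a=3, c=M1/2=-13/10, d=(M2−M1)/(6·3)=13/90, b=Δ1−h1·(2M1+M2)/6=19/15
t_q=11/4 → seg 1, τ=3/4; S=3+19/15·τ+-13/10·τ²+13/90·τ³=2099/640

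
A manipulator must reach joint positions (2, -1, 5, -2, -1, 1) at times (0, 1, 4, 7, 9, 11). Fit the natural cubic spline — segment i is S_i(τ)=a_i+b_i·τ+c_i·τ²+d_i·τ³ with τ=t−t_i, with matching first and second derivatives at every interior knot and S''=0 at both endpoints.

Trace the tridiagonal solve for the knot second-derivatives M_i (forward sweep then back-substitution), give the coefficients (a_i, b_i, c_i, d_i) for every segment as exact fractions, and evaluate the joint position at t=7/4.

  seg 0: a=2 b=-23491/6036 c=0 d=5383/6036
  seg 1: a=-1 b=-3671/3018 c=5383/2012 d=-29033/54324
  seg 2: a=5 b=2453/6036 c=-3221/1509 d=22115/54324
  seg 3: a=-2 b=-4253/3018 c=3077/2012 d=-3469/12072
  seg 4: a=-1 b=1901/1509 c=-98/503 d=49/1509
S(7/4) = -81485/128768

Δ: Δ0=-3, Δ1=2, Δ2=-7/3, Δ3=1/2, Δ4=1
row 1: diag=8, rhs=30; c'=3/8, d'=15/4
row 2: denom=12−3·3/8=87/8; d'=(-26−3·15/4)/(87/8)=-298/87
row 3: denom=10−3·8/29=266/29; d'=(17−3·-298/87)/(266/29)=113/38
row 4: denom=8−2·29/133=1006/133; d'=(3−2·113/38)/(1006/133)=-196/503
back: M4=-196/503
back: M3=113/38−29/133·-196/503=3077/1006
back: M2=-298/87−8/29·3077/1006=-6442/1509
back: M1=15/4−3/8·-6442/1509=5383/1006
M: M0=0, M1=5383/1006, M2=-6442/1509, M3=3077/1006, M4=-196/503, M5=0
seg 0: a=2, c=M0/2=0, d=(M1−M0)/(6·1)=5383/6036, b=Δ0−h0·(2M0+M1)/6=-23491/6036
seg 1: a=-1, c=M1/2=5383/2012, d=(M2−M1)/(6·3)=-29033/54324, b=Δ1−h1·(2M1+M2)/6=-3671/3018
seg 2: a=5, c=M2/2=-3221/1509, d=(M3−M2)/(6·3)=22115/54324, b=Δ2−h2·(2M2+M3)/6=2453/6036
seg 3: a=-2, c=M3/2=3077/2012, d=(M4−M3)/(6·2)=-3469/12072, b=Δ3−h3·(2M3+M4)/6=-4253/3018
seg 4: a=-1, c=M4/2=-98/503, d=(M5−M4)/(6·2)=49/1509, b=Δ4−h4·(2M4+M5)/6=1901/1509
t_q=7/4 → seg 1, τ=3/4; S=-1+-3671/3018·τ+5383/2012·τ²+-29033/54324·τ³=-81485/128768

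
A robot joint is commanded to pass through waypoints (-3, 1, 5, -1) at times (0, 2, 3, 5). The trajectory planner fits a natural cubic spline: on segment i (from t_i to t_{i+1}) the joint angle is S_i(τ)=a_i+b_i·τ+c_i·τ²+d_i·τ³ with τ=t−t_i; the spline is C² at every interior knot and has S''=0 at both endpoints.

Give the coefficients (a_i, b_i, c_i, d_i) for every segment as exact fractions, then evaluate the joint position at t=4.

  seg 0: a=-3 b=32/35 c=0 d=19/70
  seg 1: a=1 b=146/35 c=57/35 d=-9/5
  seg 2: a=5 b=71/35 c=-132/35 d=22/35
S(4) = 136/35

Δ: Δ0=2, Δ1=4, Δ2=-3
row 1: diag=6, rhs=12; c'=1/6, d'=2
row 2: denom=6−1·1/6=35/6; d'=(-42−1·2)/(35/6)=-264/35
back: M2=-264/35
back: M1=2−1/6·-264/35=114/35
M: M0=0, M1=114/35, M2=-264/35, M3=0
seg 0: a=-3, c=M0/2=0, d=(M1−M0)/(6·2)=19/70, b=Δ0−h0·(2M0+M1)/6=32/35
seg 1: a=1, c=M1/2=57/35, d=(M2−M1)/(6·1)=-9/5, b=Δ1−h1·(2M1+M2)/6=146/35
seg 2: a=5, c=M2/2=-132/35, d=(M3−M2)/(6·2)=22/35, b=Δ2−h2·(2M2+M3)/6=71/35
t_q=4 → seg 2, τ=1; S=5+71/35·τ+-132/35·τ²+22/35·τ³=136/35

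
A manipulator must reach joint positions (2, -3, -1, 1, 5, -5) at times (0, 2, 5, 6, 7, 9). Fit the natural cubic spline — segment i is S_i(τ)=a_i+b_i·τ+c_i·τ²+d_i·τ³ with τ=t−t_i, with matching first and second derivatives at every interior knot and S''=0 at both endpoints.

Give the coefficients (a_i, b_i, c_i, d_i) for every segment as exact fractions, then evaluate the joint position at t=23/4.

  seg 0: a=2 b=-30011/9438 c=0 d=802/4719
  seg 1: a=-3 b=-10763/9438 c=1604/1573 d=-101/726
  seg 2: a=-1 b=5765/4719 c=-731/3146 d=9539/9438
  seg 3: a=1 b=3251/858 c=4404/1573 d=-24433/9438
  seg 4: a=5 b=7655/4719 c=-15625/3146 d=15625/18876
S(23/4) = 42671/201344

Δ: Δ0=-5/2, Δ1=2/3, Δ2=2, Δ3=4, Δ4=-5
row 1: diag=10, rhs=19; c'=3/10, d'=19/10
row 2: denom=8−3·3/10=71/10; d'=(8−3·19/10)/(71/10)=23/71
row 3: denom=4−1·10/71=274/71; d'=(12−1·23/71)/(274/71)=829/274
row 4: denom=6−1·71/274=1573/274; d'=(-54−1·829/274)/(1573/274)=-15625/1573
back: M4=-15625/1573
back: M3=829/274−71/274·-15625/1573=8808/1573
back: M2=23/71−10/71·8808/1573=-731/1573
back: M1=19/10−3/10·-731/1573=3208/1573
M: M0=0, M1=3208/1573, M2=-731/1573, M3=8808/1573, M4=-15625/1573, M5=0
seg 0: a=2, c=M0/2=0, d=(M1−M0)/(6·2)=802/4719, b=Δ0−h0·(2M0+M1)/6=-30011/9438
seg 1: a=-3, c=M1/2=1604/1573, d=(M2−M1)/(6·3)=-101/726, b=Δ1−h1·(2M1+M2)/6=-10763/9438
seg 2: a=-1, c=M2/2=-731/3146, d=(M3−M2)/(6·1)=9539/9438, b=Δ2−h2·(2M2+M3)/6=5765/4719
seg 3: a=1, c=M3/2=4404/1573, d=(M4−M3)/(6·1)=-24433/9438, b=Δ3−h3·(2M3+M4)/6=3251/858
seg 4: a=5, c=M4/2=-15625/3146, d=(M5−M4)/(6·2)=15625/18876, b=Δ4−h4·(2M4+M5)/6=7655/4719
t_q=23/4 → seg 2, τ=3/4; S=-1+5765/4719·τ+-731/3146·τ²+9539/9438·τ³=42671/201344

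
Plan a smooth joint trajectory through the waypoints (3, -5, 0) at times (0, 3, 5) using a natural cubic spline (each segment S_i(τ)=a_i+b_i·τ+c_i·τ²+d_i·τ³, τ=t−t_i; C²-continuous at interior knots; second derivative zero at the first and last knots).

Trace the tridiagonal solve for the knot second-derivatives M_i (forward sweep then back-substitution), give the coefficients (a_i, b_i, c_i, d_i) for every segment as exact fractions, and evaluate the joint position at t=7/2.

  seg 0: a=3 b=-253/60 c=0 d=31/180
  seg 1: a=-5 b=13/30 c=31/20 d=-31/120
S(7/2) = -1417/320

Δ: Δ0=-8/3, Δ1=5/2
row 1: diag=10, rhs=31; c'=1/5, d'=31/10
back: M1=31/10
M: M0=0, M1=31/10, M2=0
seg 0: a=3, c=M0/2=0, d=(M1−M0)/(6·3)=31/180, b=Δ0−h0·(2M0+M1)/6=-253/60
seg 1: a=-5, c=M1/2=31/20, d=(M2−M1)/(6·2)=-31/120, b=Δ1−h1·(2M1+M2)/6=13/30
t_q=7/2 → seg 1, τ=1/2; S=-5+13/30·τ+31/20·τ²+-31/120·τ³=-1417/320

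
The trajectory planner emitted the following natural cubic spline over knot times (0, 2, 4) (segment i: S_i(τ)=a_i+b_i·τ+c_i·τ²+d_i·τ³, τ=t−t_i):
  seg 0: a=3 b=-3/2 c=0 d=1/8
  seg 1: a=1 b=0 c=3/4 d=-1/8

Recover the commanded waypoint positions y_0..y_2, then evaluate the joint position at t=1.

y_0=3 y_1=1 y_2=3
S(1) = 13/8

y_0 = S_0(0) = a_0 = 3
y_1 = S_1(0) = a_1 = 1
y_2 = S_1(2) = 3
t_q=1 is in segment 0 (τ=1); S_0(τ)=13/8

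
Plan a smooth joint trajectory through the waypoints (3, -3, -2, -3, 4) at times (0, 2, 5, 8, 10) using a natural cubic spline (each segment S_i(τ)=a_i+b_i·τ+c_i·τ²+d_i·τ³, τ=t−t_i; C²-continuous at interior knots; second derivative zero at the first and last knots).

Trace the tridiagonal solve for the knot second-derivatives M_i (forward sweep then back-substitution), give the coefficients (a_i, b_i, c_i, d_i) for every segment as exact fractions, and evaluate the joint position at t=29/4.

  seg 0: a=3 b=-1303/340 c=0 d=283/1360
  seg 1: a=-3 b=-227/170 c=849/680 d=-4237/18360
  seg 2: a=-2 b=-3/40 c=-169/204 d=4543/18360
  seg 3: a=-3 b=139/85 c=951/680 d=-317/1360
S(29/4) = -154243/43520

Δ: Δ0=-3, Δ1=1/3, Δ2=-1/3, Δ3=7/2
row 1: diag=10, rhs=20; c'=3/10, d'=2
row 2: denom=12−3·3/10=111/10; d'=(-4−3·2)/(111/10)=-100/111
row 3: denom=10−3·10/37=340/37; d'=(23−3·-100/111)/(340/37)=951/340
back: M3=951/340
back: M2=-100/111−10/37·951/340=-169/102
back: M1=2−3/10·-169/102=849/340
M: M0=0, M1=849/340, M2=-169/102, M3=951/340, M4=0
seg 0: a=3, c=M0/2=0, d=(M1−M0)/(6·2)=283/1360, b=Δ0−h0·(2M0+M1)/6=-1303/340
seg 1: a=-3, c=M1/2=849/680, d=(M2−M1)/(6·3)=-4237/18360, b=Δ1−h1·(2M1+M2)/6=-227/170
seg 2: a=-2, c=M2/2=-169/204, d=(M3−M2)/(6·3)=4543/18360, b=Δ2−h2·(2M2+M3)/6=-3/40
seg 3: a=-3, c=M3/2=951/680, d=(M4−M3)/(6·2)=-317/1360, b=Δ3−h3·(2M3+M4)/6=139/85
t_q=29/4 → seg 2, τ=9/4; S=-2+-3/40·τ+-169/204·τ²+4543/18360·τ³=-154243/43520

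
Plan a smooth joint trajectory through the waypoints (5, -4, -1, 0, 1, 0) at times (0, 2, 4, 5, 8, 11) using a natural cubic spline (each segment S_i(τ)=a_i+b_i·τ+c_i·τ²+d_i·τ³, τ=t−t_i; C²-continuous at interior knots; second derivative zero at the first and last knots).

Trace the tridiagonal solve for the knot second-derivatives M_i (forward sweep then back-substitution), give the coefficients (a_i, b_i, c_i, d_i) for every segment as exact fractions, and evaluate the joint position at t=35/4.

Δ: Δ0=-9/2, Δ1=3/2, Δ2=1, Δ3=1/3, Δ4=-1/3
row 1: diag=8, rhs=36; c'=1/4, d'=9/2
row 2: denom=6−2·1/4=11/2; d'=(-3−2·9/2)/(11/2)=-24/11
row 3: denom=8−1·2/11=86/11; d'=(-4−1·-24/11)/(86/11)=-10/43
row 4: denom=12−3·33/86=933/86; d'=(-4−3·-10/43)/(933/86)=-284/933
back: M4=-284/933
back: M3=-10/43−33/86·-284/933=-36/311
back: M2=-24/11−2/11·-36/311=-672/311
back: M1=9/2−1/4·-672/311=3135/622
M: M0=0, M1=3135/622, M2=-672/311, M3=-36/311, M4=-284/933, M5=0
seg 0: a=5, c=M0/2=0, d=(M1−M0)/(6·2)=1045/2488, b=Δ0−h0·(2M0+M1)/6=-1922/311
seg 1: a=-4, c=M1/2=3135/1244, d=(M2−M1)/(6·2)=-1493/2488, b=Δ1−h1·(2M1+M2)/6=-709/622
seg 2: a=-1, c=M2/2=-336/311, d=(M3−M2)/(6·1)=106/311, b=Δ2−h2·(2M2+M3)/6=541/311
seg 3: a=0, c=M3/2=-18/311, d=(M4−M3)/(6·3)=-88/8397, b=Δ3−h3·(2M3+M4)/6=187/311
seg 4: a=1, c=M4/2=-142/933, d=(M5−M4)/(6·3)=142/8397, b=Δ4−h4·(2M4+M5)/6=-9/311
t_q=35/4 → seg 4, τ=3/4; S=1+-9/311·τ+-142/933·τ²+142/8397·τ³=8955/9952

  seg 0: a=5 b=-1922/311 c=0 d=1045/2488
  seg 1: a=-4 b=-709/622 c=3135/1244 d=-1493/2488
  seg 2: a=-1 b=541/311 c=-336/311 d=106/311
  seg 3: a=0 b=187/311 c=-18/311 d=-88/8397
  seg 4: a=1 b=-9/311 c=-142/933 d=142/8397
S(35/4) = 8955/9952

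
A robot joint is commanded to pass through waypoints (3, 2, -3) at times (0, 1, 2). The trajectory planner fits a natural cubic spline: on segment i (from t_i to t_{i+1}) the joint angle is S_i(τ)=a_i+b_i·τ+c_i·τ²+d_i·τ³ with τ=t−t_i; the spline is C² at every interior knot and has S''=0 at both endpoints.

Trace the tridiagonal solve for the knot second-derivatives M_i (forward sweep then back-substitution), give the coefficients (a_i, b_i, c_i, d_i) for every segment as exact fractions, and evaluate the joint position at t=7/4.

  seg 0: a=3 b=0 c=0 d=-1
  seg 1: a=2 b=-3 c=-3 d=1
S(7/4) = -97/64

Δ: Δ0=-1, Δ1=-5
row 1: diag=4, rhs=-24; c'=1/4, d'=-6
back: M1=-6
M: M0=0, M1=-6, M2=0
seg 0: a=3, c=M0/2=0, d=(M1−M0)/(6·1)=-1, b=Δ0−h0·(2M0+M1)/6=0
seg 1: a=2, c=M1/2=-3, d=(M2−M1)/(6·1)=1, b=Δ1−h1·(2M1+M2)/6=-3
t_q=7/4 → seg 1, τ=3/4; S=2+-3·τ+-3·τ²+1·τ³=-97/64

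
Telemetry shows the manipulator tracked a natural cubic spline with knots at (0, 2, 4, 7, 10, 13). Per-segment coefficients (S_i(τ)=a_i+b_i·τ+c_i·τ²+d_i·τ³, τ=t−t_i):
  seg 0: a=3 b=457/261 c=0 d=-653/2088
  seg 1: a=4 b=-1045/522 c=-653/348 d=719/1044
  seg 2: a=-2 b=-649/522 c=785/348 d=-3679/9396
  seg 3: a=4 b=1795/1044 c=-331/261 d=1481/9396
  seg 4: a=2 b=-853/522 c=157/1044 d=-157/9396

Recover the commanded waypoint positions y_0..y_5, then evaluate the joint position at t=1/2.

y_0=3 y_1=4 y_2=-2 y_3=4 y_4=2 y_5=-2
S(1/2) = 21361/5568

y_0 = S_0(0) = a_0 = 3
y_1 = S_1(0) = a_1 = 4
y_2 = S_2(0) = a_2 = -2
y_3 = S_3(0) = a_3 = 4
y_4 = S_4(0) = a_4 = 2
y_5 = S_4(3) = -2
t_q=1/2 is in segment 0 (τ=1/2); S_0(τ)=21361/5568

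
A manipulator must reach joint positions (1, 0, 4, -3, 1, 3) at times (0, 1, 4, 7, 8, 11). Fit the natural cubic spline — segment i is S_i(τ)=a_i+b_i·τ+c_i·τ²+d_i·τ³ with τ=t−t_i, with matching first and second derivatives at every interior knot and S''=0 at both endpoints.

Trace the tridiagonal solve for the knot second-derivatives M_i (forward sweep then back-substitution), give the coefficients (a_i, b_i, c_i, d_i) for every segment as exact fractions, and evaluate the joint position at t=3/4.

  seg 0: a=1 b=-512/327 c=0 d=185/327
  seg 1: a=0 b=43/327 c=185/109 d=-424/981
  seg 2: a=4 b=-443/327 c=-239/109 d=1831/2943
  seg 3: a=-3 b=748/327 c=1114/327 d=-554/327
  seg 4: a=1 b=438/109 c=-548/327 d=548/2943
S(3/4) = 449/6976

Δ: Δ0=-1, Δ1=4/3, Δ2=-7/3, Δ3=4, Δ4=2/3
row 1: diag=8, rhs=14; c'=3/8, d'=7/4
row 2: denom=12−3·3/8=87/8; d'=(-22−3·7/4)/(87/8)=-218/87
row 3: denom=8−3·8/29=208/29; d'=(38−3·-218/87)/(208/29)=165/26
row 4: denom=8−1·29/208=1635/208; d'=(-20−1·165/26)/(1635/208)=-1096/327
back: M4=-1096/327
back: M3=165/26−29/208·-1096/327=2228/327
back: M2=-218/87−8/29·2228/327=-478/109
back: M1=7/4−3/8·-478/109=370/109
M: M0=0, M1=370/109, M2=-478/109, M3=2228/327, M4=-1096/327, M5=0
seg 0: a=1, c=M0/2=0, d=(M1−M0)/(6·1)=185/327, b=Δ0−h0·(2M0+M1)/6=-512/327
seg 1: a=0, c=M1/2=185/109, d=(M2−M1)/(6·3)=-424/981, b=Δ1−h1·(2M1+M2)/6=43/327
seg 2: a=4, c=M2/2=-239/109, d=(M3−M2)/(6·3)=1831/2943, b=Δ2−h2·(2M2+M3)/6=-443/327
seg 3: a=-3, c=M3/2=1114/327, d=(M4−M3)/(6·1)=-554/327, b=Δ3−h3·(2M3+M4)/6=748/327
seg 4: a=1, c=M4/2=-548/327, d=(M5−M4)/(6·3)=548/2943, b=Δ4−h4·(2M4+M5)/6=438/109
t_q=3/4 → seg 0, τ=3/4; S=1+-512/327·τ+0·τ²+185/327·τ³=449/6976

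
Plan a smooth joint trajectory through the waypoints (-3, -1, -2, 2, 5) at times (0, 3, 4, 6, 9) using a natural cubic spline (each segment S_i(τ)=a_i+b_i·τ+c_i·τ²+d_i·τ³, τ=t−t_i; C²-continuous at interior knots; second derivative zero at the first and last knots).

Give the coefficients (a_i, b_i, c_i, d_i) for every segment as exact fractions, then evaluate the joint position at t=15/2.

  seg 0: a=-3 b=334/219 c=0 d=-188/1971
  seg 1: a=-1 b=-230/219 c=-188/219 d=199/219
  seg 2: a=-2 b=-3/73 c=409/219 d=-371/876
  seg 3: a=2 b=514/219 c=-295/438 d=295/3942
S(15/2) = 4973/1168

Δ: Δ0=2/3, Δ1=-1, Δ2=2, Δ3=1
row 1: diag=8, rhs=-10; c'=1/8, d'=-5/4
row 2: denom=6−1·1/8=47/8; d'=(18−1·-5/4)/(47/8)=154/47
row 3: denom=10−2·16/47=438/47; d'=(-6−2·154/47)/(438/47)=-295/219
back: M3=-295/219
back: M2=154/47−16/47·-295/219=818/219
back: M1=-5/4−1/8·818/219=-376/219
M: M0=0, M1=-376/219, M2=818/219, M3=-295/219, M4=0
seg 0: a=-3, c=M0/2=0, d=(M1−M0)/(6·3)=-188/1971, b=Δ0−h0·(2M0+M1)/6=334/219
seg 1: a=-1, c=M1/2=-188/219, d=(M2−M1)/(6·1)=199/219, b=Δ1−h1·(2M1+M2)/6=-230/219
seg 2: a=-2, c=M2/2=409/219, d=(M3−M2)/(6·2)=-371/876, b=Δ2−h2·(2M2+M3)/6=-3/73
seg 3: a=2, c=M3/2=-295/438, d=(M4−M3)/(6·3)=295/3942, b=Δ3−h3·(2M3+M4)/6=514/219
t_q=15/2 → seg 3, τ=3/2; S=2+514/219·τ+-295/438·τ²+295/3942·τ³=4973/1168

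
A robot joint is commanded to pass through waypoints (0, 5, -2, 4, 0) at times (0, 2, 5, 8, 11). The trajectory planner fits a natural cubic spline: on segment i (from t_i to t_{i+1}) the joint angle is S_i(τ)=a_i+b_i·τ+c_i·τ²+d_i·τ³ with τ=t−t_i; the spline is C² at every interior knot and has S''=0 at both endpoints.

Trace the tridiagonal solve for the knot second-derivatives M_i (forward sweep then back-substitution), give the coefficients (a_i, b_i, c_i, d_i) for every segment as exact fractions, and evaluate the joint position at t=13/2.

  seg 0: a=0 b=797/207 c=0 d=-559/1656
  seg 1: a=5 b=-83/414 c=-559/276 d=3265/7452
  seg 2: a=-2 b=-433/828 c=397/207 d=-2675/7452
  seg 3: a=4 b=535/414 c=-1087/828 d=1087/7452
S(13/2) = 235/736

Δ: Δ0=5/2, Δ1=-7/3, Δ2=2, Δ3=-4/3
row 1: diag=10, rhs=-29; c'=3/10, d'=-29/10
row 2: denom=12−3·3/10=111/10; d'=(26−3·-29/10)/(111/10)=347/111
row 3: denom=12−3·10/37=414/37; d'=(-20−3·347/111)/(414/37)=-1087/414
back: M3=-1087/414
back: M2=347/111−10/37·-1087/414=794/207
back: M1=-29/10−3/10·794/207=-559/138
M: M0=0, M1=-559/138, M2=794/207, M3=-1087/414, M4=0
seg 0: a=0, c=M0/2=0, d=(M1−M0)/(6·2)=-559/1656, b=Δ0−h0·(2M0+M1)/6=797/207
seg 1: a=5, c=M1/2=-559/276, d=(M2−M1)/(6·3)=3265/7452, b=Δ1−h1·(2M1+M2)/6=-83/414
seg 2: a=-2, c=M2/2=397/207, d=(M3−M2)/(6·3)=-2675/7452, b=Δ2−h2·(2M2+M3)/6=-433/828
seg 3: a=4, c=M3/2=-1087/828, d=(M4−M3)/(6·3)=1087/7452, b=Δ3−h3·(2M3+M4)/6=535/414
t_q=13/2 → seg 2, τ=3/2; S=-2+-433/828·τ+397/207·τ²+-2675/7452·τ³=235/736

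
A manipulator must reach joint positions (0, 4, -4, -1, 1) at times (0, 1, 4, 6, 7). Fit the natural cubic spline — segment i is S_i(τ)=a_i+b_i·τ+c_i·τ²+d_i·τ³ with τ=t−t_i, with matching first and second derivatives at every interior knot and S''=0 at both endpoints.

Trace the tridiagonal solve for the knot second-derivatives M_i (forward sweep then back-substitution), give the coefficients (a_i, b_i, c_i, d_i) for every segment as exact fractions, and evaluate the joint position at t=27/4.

Δ: Δ0=4, Δ1=-8/3, Δ2=3/2, Δ3=2
row 1: diag=8, rhs=-40; c'=3/8, d'=-5
row 2: denom=10−3·3/8=71/8; d'=(25−3·-5)/(71/8)=320/71
row 3: denom=6−2·16/71=394/71; d'=(3−2·320/71)/(394/71)=-427/394
back: M3=-427/394
back: M2=320/71−16/71·-427/394=936/197
back: M1=-5−3/8·936/197=-1336/197
M: M0=0, M1=-1336/197, M2=936/197, M3=-427/394, M4=0
seg 0: a=0, c=M0/2=0, d=(M1−M0)/(6·1)=-668/591, b=Δ0−h0·(2M0+M1)/6=3032/591
seg 1: a=4, c=M1/2=-668/197, d=(M2−M1)/(6·3)=1136/1773, b=Δ1−h1·(2M1+M2)/6=1028/591
seg 2: a=-4, c=M2/2=468/197, d=(M3−M2)/(6·2)=-2299/4728, b=Δ2−h2·(2M2+M3)/6=-772/591
seg 3: a=-1, c=M3/2=-427/788, d=(M4−M3)/(6·1)=427/2364, b=Δ3−h3·(2M3+M4)/6=2791/1182
t_q=27/4 → seg 3, τ=3/4; S=-1+2791/1182·τ+-427/788·τ²+427/2364·τ³=27351/50432

  seg 0: a=0 b=3032/591 c=0 d=-668/591
  seg 1: a=4 b=1028/591 c=-668/197 d=1136/1773
  seg 2: a=-4 b=-772/591 c=468/197 d=-2299/4728
  seg 3: a=-1 b=2791/1182 c=-427/788 d=427/2364
S(27/4) = 27351/50432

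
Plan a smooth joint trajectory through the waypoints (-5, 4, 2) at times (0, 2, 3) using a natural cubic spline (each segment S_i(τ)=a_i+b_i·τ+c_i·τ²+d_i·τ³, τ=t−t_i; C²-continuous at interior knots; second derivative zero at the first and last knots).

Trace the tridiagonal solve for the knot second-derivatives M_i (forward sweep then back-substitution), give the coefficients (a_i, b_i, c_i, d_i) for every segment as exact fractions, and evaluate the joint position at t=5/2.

Δ: Δ0=9/2, Δ1=-2
row 1: diag=6, rhs=-39; c'=1/6, d'=-13/2
back: M1=-13/2
M: M0=0, M1=-13/2, M2=0
seg 0: a=-5, c=M0/2=0, d=(M1−M0)/(6·2)=-13/24, b=Δ0−h0·(2M0+M1)/6=20/3
seg 1: a=4, c=M1/2=-13/4, d=(M2−M1)/(6·1)=13/12, b=Δ1−h1·(2M1+M2)/6=1/6
t_q=5/2 → seg 1, τ=1/2; S=4+1/6·τ+-13/4·τ²+13/12·τ³=109/32

  seg 0: a=-5 b=20/3 c=0 d=-13/24
  seg 1: a=4 b=1/6 c=-13/4 d=13/12
S(5/2) = 109/32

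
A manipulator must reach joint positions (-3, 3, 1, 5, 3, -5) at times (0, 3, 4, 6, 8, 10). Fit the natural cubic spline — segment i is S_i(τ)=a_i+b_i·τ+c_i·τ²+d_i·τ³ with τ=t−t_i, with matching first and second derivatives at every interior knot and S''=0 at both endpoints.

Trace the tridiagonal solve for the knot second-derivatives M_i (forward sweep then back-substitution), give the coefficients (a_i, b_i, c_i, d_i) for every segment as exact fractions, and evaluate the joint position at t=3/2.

Δ: Δ0=2, Δ1=-2, Δ2=2, Δ3=-1, Δ4=-4
row 1: diag=8, rhs=-24; c'=1/8, d'=-3
row 2: denom=6−1·1/8=47/8; d'=(24−1·-3)/(47/8)=216/47
row 3: denom=8−2·16/47=344/47; d'=(-18−2·216/47)/(344/47)=-639/172
row 4: denom=8−2·47/172=641/86; d'=(-18−2·-639/172)/(641/86)=-909/641
back: M4=-909/641
back: M3=-639/172−47/172·-909/641=-2133/641
back: M2=216/47−16/47·-2133/641=3672/641
back: M1=-3−1/8·3672/641=-2382/641
M: M0=0, M1=-2382/641, M2=3672/641, M3=-2133/641, M4=-909/641, M5=0
seg 0: a=-3, c=M0/2=0, d=(M1−M0)/(6·3)=-397/1923, b=Δ0−h0·(2M0+M1)/6=2473/641
seg 1: a=3, c=M1/2=-1191/641, d=(M2−M1)/(6·1)=1009/641, b=Δ1−h1·(2M1+M2)/6=-1100/641
seg 2: a=1, c=M2/2=1836/641, d=(M3−M2)/(6·2)=-1935/2564, b=Δ2−h2·(2M2+M3)/6=-455/641
seg 3: a=5, c=M3/2=-2133/1282, d=(M4−M3)/(6·2)=102/641, b=Δ3−h3·(2M3+M4)/6=1084/641
seg 4: a=3, c=M4/2=-909/1282, d=(M5−M4)/(6·2)=303/2564, b=Δ4−h4·(2M4+M5)/6=-1958/641
t_q=3/2 → seg 0, τ=3/2; S=-3+2473/641·τ+0·τ²+-397/1923·τ³=10719/5128

  seg 0: a=-3 b=2473/641 c=0 d=-397/1923
  seg 1: a=3 b=-1100/641 c=-1191/641 d=1009/641
  seg 2: a=1 b=-455/641 c=1836/641 d=-1935/2564
  seg 3: a=5 b=1084/641 c=-2133/1282 d=102/641
  seg 4: a=3 b=-1958/641 c=-909/1282 d=303/2564
S(3/2) = 10719/5128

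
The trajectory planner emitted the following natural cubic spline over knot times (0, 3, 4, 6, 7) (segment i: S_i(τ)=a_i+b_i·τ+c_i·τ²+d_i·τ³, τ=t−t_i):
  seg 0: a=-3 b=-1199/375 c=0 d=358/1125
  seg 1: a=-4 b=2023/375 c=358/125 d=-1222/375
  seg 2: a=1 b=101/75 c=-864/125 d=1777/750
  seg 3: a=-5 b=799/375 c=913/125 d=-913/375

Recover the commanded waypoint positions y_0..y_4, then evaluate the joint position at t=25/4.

y_0=-3 y_1=-4 y_2=1 y_3=-5 y_4=2
S(25/4) = -32391/8000

y_0 = S_0(0) = a_0 = -3
y_1 = S_1(0) = a_1 = -4
y_2 = S_2(0) = a_2 = 1
y_3 = S_3(0) = a_3 = -5
y_4 = S_3(1) = 2
t_q=25/4 is in segment 3 (τ=1/4); S_3(τ)=-32391/8000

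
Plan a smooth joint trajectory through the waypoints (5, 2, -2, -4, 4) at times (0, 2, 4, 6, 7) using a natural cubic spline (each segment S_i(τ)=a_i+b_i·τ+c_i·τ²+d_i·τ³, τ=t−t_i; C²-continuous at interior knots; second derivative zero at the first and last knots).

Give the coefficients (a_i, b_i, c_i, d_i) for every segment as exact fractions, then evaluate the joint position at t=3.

Δ: Δ0=-3/2, Δ1=-2, Δ2=-1, Δ3=8
row 1: diag=8, rhs=-3; c'=1/4, d'=-3/8
row 2: denom=8−2·1/4=15/2; d'=(6−2·-3/8)/(15/2)=9/10
row 3: denom=6−2·4/15=82/15; d'=(54−2·9/10)/(82/15)=783/82
back: M3=783/82
back: M2=9/10−4/15·783/82=-135/82
back: M1=-3/8−1/4·-135/82=3/82
M: M0=0, M1=3/82, M2=-135/82, M3=783/82, M4=0
seg 0: a=5, c=M0/2=0, d=(M1−M0)/(6·2)=1/328, b=Δ0−h0·(2M0+M1)/6=-62/41
seg 1: a=2, c=M1/2=3/164, d=(M2−M1)/(6·2)=-23/164, b=Δ1−h1·(2M1+M2)/6=-121/82
seg 2: a=-2, c=M2/2=-135/164, d=(M3−M2)/(6·2)=153/164, b=Δ2−h2·(2M2+M3)/6=-253/82
seg 3: a=-4, c=M3/2=783/164, d=(M4−M3)/(6·1)=-261/164, b=Δ3−h3·(2M3+M4)/6=395/82
t_q=3 → seg 1, τ=1; S=2+-121/82·τ+3/164·τ²+-23/164·τ³=33/82

  seg 0: a=5 b=-62/41 c=0 d=1/328
  seg 1: a=2 b=-121/82 c=3/164 d=-23/164
  seg 2: a=-2 b=-253/82 c=-135/164 d=153/164
  seg 3: a=-4 b=395/82 c=783/164 d=-261/164
S(3) = 33/82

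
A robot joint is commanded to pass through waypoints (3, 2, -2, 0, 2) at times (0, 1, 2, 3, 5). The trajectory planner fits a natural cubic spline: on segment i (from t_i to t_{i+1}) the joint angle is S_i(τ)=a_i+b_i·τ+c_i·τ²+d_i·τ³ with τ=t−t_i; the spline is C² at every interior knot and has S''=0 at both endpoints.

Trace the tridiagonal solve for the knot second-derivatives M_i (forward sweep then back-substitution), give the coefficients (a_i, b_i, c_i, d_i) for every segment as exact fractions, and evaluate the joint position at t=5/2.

  seg 0: a=3 b=10/43 c=0 d=-53/43
  seg 1: a=2 b=-149/43 c=-159/43 d=136/43
  seg 2: a=-2 b=-59/43 c=249/43 d=-104/43
  seg 3: a=0 b=127/43 c=-63/43 d=21/86
S(5/2) = -265/172

Δ: Δ0=-1, Δ1=-4, Δ2=2, Δ3=1
row 1: diag=4, rhs=-18; c'=1/4, d'=-9/2
row 2: denom=4−1·1/4=15/4; d'=(36−1·-9/2)/(15/4)=54/5
row 3: denom=6−1·4/15=86/15; d'=(-6−1·54/5)/(86/15)=-126/43
back: M3=-126/43
back: M2=54/5−4/15·-126/43=498/43
back: M1=-9/2−1/4·498/43=-318/43
M: M0=0, M1=-318/43, M2=498/43, M3=-126/43, M4=0
seg 0: a=3, c=M0/2=0, d=(M1−M0)/(6·1)=-53/43, b=Δ0−h0·(2M0+M1)/6=10/43
seg 1: a=2, c=M1/2=-159/43, d=(M2−M1)/(6·1)=136/43, b=Δ1−h1·(2M1+M2)/6=-149/43
seg 2: a=-2, c=M2/2=249/43, d=(M3−M2)/(6·1)=-104/43, b=Δ2−h2·(2M2+M3)/6=-59/43
seg 3: a=0, c=M3/2=-63/43, d=(M4−M3)/(6·2)=21/86, b=Δ3−h3·(2M3+M4)/6=127/43
t_q=5/2 → seg 2, τ=1/2; S=-2+-59/43·τ+249/43·τ²+-104/43·τ³=-265/172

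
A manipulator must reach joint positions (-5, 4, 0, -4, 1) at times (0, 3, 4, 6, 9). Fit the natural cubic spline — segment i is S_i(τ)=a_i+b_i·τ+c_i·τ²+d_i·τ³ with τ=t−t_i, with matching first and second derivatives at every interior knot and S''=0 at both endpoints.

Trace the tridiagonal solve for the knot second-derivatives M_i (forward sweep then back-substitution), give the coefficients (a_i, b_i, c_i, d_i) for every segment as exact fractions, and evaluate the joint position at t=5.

Δ: Δ0=3, Δ1=-4, Δ2=-2, Δ3=5/3
row 1: diag=8, rhs=-42; c'=1/8, d'=-21/4
row 2: denom=6−1·1/8=47/8; d'=(12−1·-21/4)/(47/8)=138/47
row 3: denom=10−2·16/47=438/47; d'=(22−2·138/47)/(438/47)=379/219
back: M3=379/219
back: M2=138/47−16/47·379/219=514/219
back: M1=-21/4−1/8·514/219=-1214/219
M: M0=0, M1=-1214/219, M2=514/219, M3=379/219, M4=0
seg 0: a=-5, c=M0/2=0, d=(M1−M0)/(6·3)=-607/1971, b=Δ0−h0·(2M0+M1)/6=1264/219
seg 1: a=4, c=M1/2=-607/219, d=(M2−M1)/(6·1)=96/73, b=Δ1−h1·(2M1+M2)/6=-557/219
seg 2: a=0, c=M2/2=257/219, d=(M3−M2)/(6·2)=-15/292, b=Δ2−h2·(2M2+M3)/6=-907/219
seg 3: a=-4, c=M3/2=379/438, d=(M4−M3)/(6·3)=-379/3942, b=Δ3−h3·(2M3+M4)/6=-14/219
t_q=5 → seg 2, τ=1; S=0+-907/219·τ+257/219·τ²+-15/292·τ³=-2645/876

  seg 0: a=-5 b=1264/219 c=0 d=-607/1971
  seg 1: a=4 b=-557/219 c=-607/219 d=96/73
  seg 2: a=0 b=-907/219 c=257/219 d=-15/292
  seg 3: a=-4 b=-14/219 c=379/438 d=-379/3942
S(5) = -2645/876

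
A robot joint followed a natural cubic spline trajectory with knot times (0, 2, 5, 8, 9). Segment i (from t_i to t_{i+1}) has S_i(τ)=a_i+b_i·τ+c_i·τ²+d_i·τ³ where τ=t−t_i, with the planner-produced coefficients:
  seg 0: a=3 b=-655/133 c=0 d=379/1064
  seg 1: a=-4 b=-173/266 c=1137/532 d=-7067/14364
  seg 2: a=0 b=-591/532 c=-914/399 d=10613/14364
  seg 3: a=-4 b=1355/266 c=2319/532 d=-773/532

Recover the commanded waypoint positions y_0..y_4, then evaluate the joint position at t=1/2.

y_0 = S_0(0) = a_0 = 3
y_1 = S_1(0) = a_1 = -4
y_2 = S_2(0) = a_2 = 0
y_3 = S_3(0) = a_3 = -4
y_4 = S_3(1) = 4
t_q=1/2 is in segment 0 (τ=1/2); S_0(τ)=4955/8512

y_0=3 y_1=-4 y_2=0 y_3=-4 y_4=4
S(1/2) = 4955/8512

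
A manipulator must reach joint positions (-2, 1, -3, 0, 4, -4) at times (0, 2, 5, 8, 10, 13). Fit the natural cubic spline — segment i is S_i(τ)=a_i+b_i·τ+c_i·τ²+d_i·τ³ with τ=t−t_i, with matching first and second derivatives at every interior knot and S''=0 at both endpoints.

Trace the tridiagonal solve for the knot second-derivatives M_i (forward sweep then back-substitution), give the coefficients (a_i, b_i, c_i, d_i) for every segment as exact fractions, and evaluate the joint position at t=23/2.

  seg 0: a=-2 b=1804/813 c=0 d=-1169/6504
  seg 1: a=1 b=101/1626 c=-1169/1084 d=5983/29268
  seg 2: a=-3 b=-2891/3252 c=619/813 d=-1285/29268
  seg 3: a=0 b=4055/1626 c=397/1084 d=-997/3252
  seg 4: a=4 b=455/1626 c=-1597/1084 d=1597/9756
S(23/2) = 14373/8672

Δ: Δ0=3/2, Δ1=-4/3, Δ2=1, Δ3=2, Δ4=-8/3
row 1: diag=10, rhs=-17; c'=3/10, d'=-17/10
row 2: denom=12−3·3/10=111/10; d'=(14−3·-17/10)/(111/10)=191/111
row 3: denom=10−3·10/37=340/37; d'=(6−3·191/111)/(340/37)=31/340
row 4: denom=10−2·37/170=813/85; d'=(-28−2·31/340)/(813/85)=-1597/542
back: M4=-1597/542
back: M3=31/340−37/170·-1597/542=397/542
back: M2=191/111−10/37·397/542=1238/813
back: M1=-17/10−3/10·1238/813=-1169/542
M: M0=0, M1=-1169/542, M2=1238/813, M3=397/542, M4=-1597/542, M5=0
seg 0: a=-2, c=M0/2=0, d=(M1−M0)/(6·2)=-1169/6504, b=Δ0−h0·(2M0+M1)/6=1804/813
seg 1: a=1, c=M1/2=-1169/1084, d=(M2−M1)/(6·3)=5983/29268, b=Δ1−h1·(2M1+M2)/6=101/1626
seg 2: a=-3, c=M2/2=619/813, d=(M3−M2)/(6·3)=-1285/29268, b=Δ2−h2·(2M2+M3)/6=-2891/3252
seg 3: a=0, c=M3/2=397/1084, d=(M4−M3)/(6·2)=-997/3252, b=Δ3−h3·(2M3+M4)/6=4055/1626
seg 4: a=4, c=M4/2=-1597/1084, d=(M5−M4)/(6·3)=1597/9756, b=Δ4−h4·(2M4+M5)/6=455/1626
t_q=23/2 → seg 4, τ=3/2; S=4+455/1626·τ+-1597/1084·τ²+1597/9756·τ³=14373/8672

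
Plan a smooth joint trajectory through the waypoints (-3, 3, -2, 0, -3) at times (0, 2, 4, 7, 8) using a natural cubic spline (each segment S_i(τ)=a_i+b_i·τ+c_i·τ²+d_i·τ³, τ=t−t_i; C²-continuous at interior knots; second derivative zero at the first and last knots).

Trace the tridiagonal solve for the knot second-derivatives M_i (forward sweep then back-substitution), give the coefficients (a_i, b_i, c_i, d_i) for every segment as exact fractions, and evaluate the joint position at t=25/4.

  seg 0: a=-3 b=7603/1608 c=0 d=-2779/6432
  seg 1: a=3 b=-367/804 c=-2779/1072 d=5051/6432
  seg 2: a=-2 b=-2255/1608 c=142/67 d=-2299/4824
  seg 3: a=0 b=-1249/804 c=-1163/536 d=1163/1608
S(25/4) = 4997/34304

Δ: Δ0=3, Δ1=-5/2, Δ2=2/3, Δ3=-3
row 1: diag=8, rhs=-33; c'=1/4, d'=-33/8
row 2: denom=10−2·1/4=19/2; d'=(19−2·-33/8)/(19/2)=109/38
row 3: denom=8−3·6/19=134/19; d'=(-22−3·109/38)/(134/19)=-1163/268
back: M3=-1163/268
back: M2=109/38−6/19·-1163/268=284/67
back: M1=-33/8−1/4·284/67=-2779/536
M: M0=0, M1=-2779/536, M2=284/67, M3=-1163/268, M4=0
seg 0: a=-3, c=M0/2=0, d=(M1−M0)/(6·2)=-2779/6432, b=Δ0−h0·(2M0+M1)/6=7603/1608
seg 1: a=3, c=M1/2=-2779/1072, d=(M2−M1)/(6·2)=5051/6432, b=Δ1−h1·(2M1+M2)/6=-367/804
seg 2: a=-2, c=M2/2=142/67, d=(M3−M2)/(6·3)=-2299/4824, b=Δ2−h2·(2M2+M3)/6=-2255/1608
seg 3: a=0, c=M3/2=-1163/536, d=(M4−M3)/(6·1)=1163/1608, b=Δ3−h3·(2M3+M4)/6=-1249/804
t_q=25/4 → seg 2, τ=9/4; S=-2+-2255/1608·τ+142/67·τ²+-2299/4824·τ³=4997/34304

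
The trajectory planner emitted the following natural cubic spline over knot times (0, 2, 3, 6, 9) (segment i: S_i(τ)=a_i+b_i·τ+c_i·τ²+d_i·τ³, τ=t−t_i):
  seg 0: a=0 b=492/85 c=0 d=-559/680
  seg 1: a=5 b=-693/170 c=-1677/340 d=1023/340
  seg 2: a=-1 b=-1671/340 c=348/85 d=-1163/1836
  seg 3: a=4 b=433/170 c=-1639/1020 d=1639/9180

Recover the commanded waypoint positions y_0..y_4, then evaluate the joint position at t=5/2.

y_0 = S_0(0) = a_0 = 0
y_1 = S_1(0) = a_1 = 5
y_2 = S_2(0) = a_2 = -1
y_3 = S_3(0) = a_3 = 4
y_4 = S_3(3) = 2
t_q=5/2 is in segment 1 (τ=1/2); S_1(τ)=1145/544

y_0=0 y_1=5 y_2=-1 y_3=4 y_4=2
S(5/2) = 1145/544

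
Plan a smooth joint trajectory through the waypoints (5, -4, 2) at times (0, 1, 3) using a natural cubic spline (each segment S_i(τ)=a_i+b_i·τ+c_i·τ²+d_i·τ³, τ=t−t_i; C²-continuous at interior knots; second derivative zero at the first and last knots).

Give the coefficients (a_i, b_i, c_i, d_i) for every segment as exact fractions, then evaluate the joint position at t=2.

Δ: Δ0=-9, Δ1=3
row 1: diag=6, rhs=72; c'=1/3, d'=12
back: M1=12
M: M0=0, M1=12, M2=0
seg 0: a=5, c=M0/2=0, d=(M1−M0)/(6·1)=2, b=Δ0−h0·(2M0+M1)/6=-11
seg 1: a=-4, c=M1/2=6, d=(M2−M1)/(6·2)=-1, b=Δ1−h1·(2M1+M2)/6=-5
t_q=2 → seg 1, τ=1; S=-4+-5·τ+6·τ²+-1·τ³=-4

  seg 0: a=5 b=-11 c=0 d=2
  seg 1: a=-4 b=-5 c=6 d=-1
S(2) = -4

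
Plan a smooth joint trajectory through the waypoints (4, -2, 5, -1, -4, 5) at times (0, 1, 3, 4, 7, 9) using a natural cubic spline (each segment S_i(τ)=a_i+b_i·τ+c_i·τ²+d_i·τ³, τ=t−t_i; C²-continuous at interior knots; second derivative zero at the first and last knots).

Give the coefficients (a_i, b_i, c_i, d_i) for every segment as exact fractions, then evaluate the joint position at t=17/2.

Δ: Δ0=-6, Δ1=7/2, Δ2=-6, Δ3=-1, Δ4=9/2
row 1: diag=6, rhs=57; c'=1/3, d'=19/2
row 2: denom=6−2·1/3=16/3; d'=(-57−2·19/2)/(16/3)=-57/4
row 3: denom=8−1·3/16=125/16; d'=(30−1·-57/4)/(125/16)=708/125
row 4: denom=10−3·48/125=1106/125; d'=(33−3·708/125)/(1106/125)=2001/1106
back: M4=2001/1106
back: M3=708/125−48/125·2001/1106=2748/553
back: M2=-57/4−3/16·2748/553=-16791/1106
back: M1=19/2−1/3·-16791/1106=8052/553
M: M0=0, M1=8052/553, M2=-16791/1106, M3=2748/553, M4=2001/1106, M5=0
seg 0: a=4, c=M0/2=0, d=(M1−M0)/(6·1)=1342/553, b=Δ0−h0·(2M0+M1)/6=-4660/553
seg 1: a=-2, c=M1/2=4026/553, d=(M2−M1)/(6·2)=-10965/4424, b=Δ1−h1·(2M1+M2)/6=-634/553
seg 2: a=5, c=M2/2=-16791/2212, d=(M3−M2)/(6·1)=7429/2212, b=Δ2−h2·(2M2+M3)/6=-1955/1106
seg 3: a=-1, c=M3/2=1374/553, d=(M4−M3)/(6·3)=-1165/6636, b=Δ3−h3·(2M3+M4)/6=-15205/2212
seg 4: a=-4, c=M4/2=2001/2212, d=(M5−M4)/(6·2)=-667/4424, b=Δ4−h4·(2M4+M5)/6=3643/1106
t_q=17/2 → seg 4, τ=3/2; S=-4+3643/1106·τ+2001/2212·τ²+-667/4424·τ³=87323/35392

  seg 0: a=4 b=-4660/553 c=0 d=1342/553
  seg 1: a=-2 b=-634/553 c=4026/553 d=-10965/4424
  seg 2: a=5 b=-1955/1106 c=-16791/2212 d=7429/2212
  seg 3: a=-1 b=-15205/2212 c=1374/553 d=-1165/6636
  seg 4: a=-4 b=3643/1106 c=2001/2212 d=-667/4424
S(17/2) = 87323/35392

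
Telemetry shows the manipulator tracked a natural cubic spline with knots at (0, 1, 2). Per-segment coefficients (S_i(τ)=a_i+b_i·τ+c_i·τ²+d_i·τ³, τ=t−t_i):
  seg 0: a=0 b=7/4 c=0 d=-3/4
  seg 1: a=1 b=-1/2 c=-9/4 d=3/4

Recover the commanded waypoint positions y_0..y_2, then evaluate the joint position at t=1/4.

y_0 = S_0(0) = a_0 = 0
y_1 = S_1(0) = a_1 = 1
y_2 = S_1(1) = -1
t_q=1/4 is in segment 0 (τ=1/4); S_0(τ)=109/256

y_0=0 y_1=1 y_2=-1
S(1/4) = 109/256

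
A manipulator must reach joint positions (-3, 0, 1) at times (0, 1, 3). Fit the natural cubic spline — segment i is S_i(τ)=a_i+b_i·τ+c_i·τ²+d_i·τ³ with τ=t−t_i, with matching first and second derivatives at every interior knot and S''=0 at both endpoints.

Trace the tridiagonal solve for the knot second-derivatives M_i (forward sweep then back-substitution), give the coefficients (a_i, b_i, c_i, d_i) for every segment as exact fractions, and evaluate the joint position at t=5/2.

Δ: Δ0=3, Δ1=1/2
row 1: diag=6, rhs=-15; c'=1/3, d'=-5/2
back: M1=-5/2
M: M0=0, M1=-5/2, M2=0
seg 0: a=-3, c=M0/2=0, d=(M1−M0)/(6·1)=-5/12, b=Δ0−h0·(2M0+M1)/6=41/12
seg 1: a=0, c=M1/2=-5/4, d=(M2−M1)/(6·2)=5/24, b=Δ1−h1·(2M1+M2)/6=13/6
t_q=5/2 → seg 1, τ=3/2; S=0+13/6·τ+-5/4·τ²+5/24·τ³=73/64

  seg 0: a=-3 b=41/12 c=0 d=-5/12
  seg 1: a=0 b=13/6 c=-5/4 d=5/24
S(5/2) = 73/64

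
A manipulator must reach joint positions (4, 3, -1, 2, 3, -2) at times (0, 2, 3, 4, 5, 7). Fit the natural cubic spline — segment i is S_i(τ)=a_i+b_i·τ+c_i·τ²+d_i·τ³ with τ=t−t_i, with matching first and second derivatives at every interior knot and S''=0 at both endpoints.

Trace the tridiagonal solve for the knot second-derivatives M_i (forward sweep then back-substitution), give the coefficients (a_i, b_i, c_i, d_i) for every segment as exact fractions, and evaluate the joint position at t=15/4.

  seg 0: a=4 b=1389/986 c=0 d=-941/1972
  seg 1: a=3 b=-4257/986 c=-2823/986 d=1568/493
  seg 2: a=-1 b=-495/986 c=6585/986 d=-54/17
  seg 3: a=2 b=3279/986 c=-2811/986 d=259/493
  seg 4: a=3 b=-789/986 c=-1257/986 d=419/1972
S(15/4) = 2051/1972

Δ: Δ0=-1/2, Δ1=-4, Δ2=3, Δ3=1, Δ4=-5/2
row 1: diag=6, rhs=-21; c'=1/6, d'=-7/2
row 2: denom=4−1·1/6=23/6; d'=(42−1·-7/2)/(23/6)=273/23
row 3: denom=4−1·6/23=86/23; d'=(-12−1·273/23)/(86/23)=-549/86
row 4: denom=6−1·23/86=493/86; d'=(-21−1·-549/86)/(493/86)=-1257/493
back: M4=-1257/493
back: M3=-549/86−23/86·-1257/493=-2811/493
back: M2=273/23−6/23·-2811/493=6585/493
back: M1=-7/2−1/6·6585/493=-2823/493
M: M0=0, M1=-2823/493, M2=6585/493, M3=-2811/493, M4=-1257/493, M5=0
seg 0: a=4, c=M0/2=0, d=(M1−M0)/(6·2)=-941/1972, b=Δ0−h0·(2M0+M1)/6=1389/986
seg 1: a=3, c=M1/2=-2823/986, d=(M2−M1)/(6·1)=1568/493, b=Δ1−h1·(2M1+M2)/6=-4257/986
seg 2: a=-1, c=M2/2=6585/986, d=(M3−M2)/(6·1)=-54/17, b=Δ2−h2·(2M2+M3)/6=-495/986
seg 3: a=2, c=M3/2=-2811/986, d=(M4−M3)/(6·1)=259/493, b=Δ3−h3·(2M3+M4)/6=3279/986
seg 4: a=3, c=M4/2=-1257/986, d=(M5−M4)/(6·2)=419/1972, b=Δ4−h4·(2M4+M5)/6=-789/986
t_q=15/4 → seg 2, τ=3/4; S=-1+-495/986·τ+6585/986·τ²+-54/17·τ³=2051/1972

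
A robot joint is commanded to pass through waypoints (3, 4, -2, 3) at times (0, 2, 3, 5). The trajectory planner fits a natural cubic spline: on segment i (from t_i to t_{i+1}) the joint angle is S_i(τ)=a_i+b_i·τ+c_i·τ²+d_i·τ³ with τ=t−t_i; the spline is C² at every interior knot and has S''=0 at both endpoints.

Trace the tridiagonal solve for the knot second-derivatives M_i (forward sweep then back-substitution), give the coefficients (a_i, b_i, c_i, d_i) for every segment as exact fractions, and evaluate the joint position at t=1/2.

Δ: Δ0=1/2, Δ1=-6, Δ2=5/2
row 1: diag=6, rhs=-39; c'=1/6, d'=-13/2
row 2: denom=6−1·1/6=35/6; d'=(51−1·-13/2)/(35/6)=69/7
back: M2=69/7
back: M1=-13/2−1/6·69/7=-57/7
M: M0=0, M1=-57/7, M2=69/7, M3=0
seg 0: a=3, c=M0/2=0, d=(M1−M0)/(6·2)=-19/28, b=Δ0−h0·(2M0+M1)/6=45/14
seg 1: a=4, c=M1/2=-57/14, d=(M2−M1)/(6·1)=3, b=Δ1−h1·(2M1+M2)/6=-69/14
seg 2: a=-2, c=M2/2=69/14, d=(M3−M2)/(6·2)=-23/28, b=Δ2−h2·(2M2+M3)/6=-57/14
t_q=1/2 → seg 0, τ=1/2; S=3+45/14·τ+0·τ²+-19/28·τ³=1013/224

  seg 0: a=3 b=45/14 c=0 d=-19/28
  seg 1: a=4 b=-69/14 c=-57/14 d=3
  seg 2: a=-2 b=-57/14 c=69/14 d=-23/28
S(1/2) = 1013/224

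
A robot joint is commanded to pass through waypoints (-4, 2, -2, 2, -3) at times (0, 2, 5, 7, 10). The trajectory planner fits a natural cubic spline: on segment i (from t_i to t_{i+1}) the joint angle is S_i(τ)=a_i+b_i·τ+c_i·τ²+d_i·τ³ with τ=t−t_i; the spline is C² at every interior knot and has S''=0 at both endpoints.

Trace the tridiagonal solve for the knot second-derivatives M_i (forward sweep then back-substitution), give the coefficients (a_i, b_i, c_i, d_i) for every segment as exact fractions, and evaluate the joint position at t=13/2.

Δ: Δ0=3, Δ1=-4/3, Δ2=2, Δ3=-5/3
row 1: diag=10, rhs=-26; c'=3/10, d'=-13/5
row 2: denom=10−3·3/10=91/10; d'=(20−3·-13/5)/(91/10)=278/91
row 3: denom=10−2·20/91=870/91; d'=(-22−2·278/91)/(870/91)=-1279/435
back: M3=-1279/435
back: M2=278/91−20/91·-1279/435=322/87
back: M1=-13/5−3/10·322/87=-538/145
M: M0=0, M1=-538/145, M2=322/87, M3=-1279/435, M4=0
seg 0: a=-4, c=M0/2=0, d=(M1−M0)/(6·2)=-269/870, b=Δ0−h0·(2M0+M1)/6=1843/435
seg 1: a=2, c=M1/2=-269/145, d=(M2−M1)/(6·3)=1612/3915, b=Δ1−h1·(2M1+M2)/6=229/435
seg 2: a=-2, c=M2/2=161/87, d=(M3−M2)/(6·2)=-321/580, b=Δ2−h2·(2M2+M3)/6=223/435
seg 3: a=2, c=M3/2=-1279/870, d=(M4−M3)/(6·3)=1279/7830, b=Δ3−h3·(2M3+M4)/6=554/435
t_q=13/2 → seg 2, τ=3/2; S=-2+223/435·τ+161/87·τ²+-321/580·τ³=4941/4640

  seg 0: a=-4 b=1843/435 c=0 d=-269/870
  seg 1: a=2 b=229/435 c=-269/145 d=1612/3915
  seg 2: a=-2 b=223/435 c=161/87 d=-321/580
  seg 3: a=2 b=554/435 c=-1279/870 d=1279/7830
S(13/2) = 4941/4640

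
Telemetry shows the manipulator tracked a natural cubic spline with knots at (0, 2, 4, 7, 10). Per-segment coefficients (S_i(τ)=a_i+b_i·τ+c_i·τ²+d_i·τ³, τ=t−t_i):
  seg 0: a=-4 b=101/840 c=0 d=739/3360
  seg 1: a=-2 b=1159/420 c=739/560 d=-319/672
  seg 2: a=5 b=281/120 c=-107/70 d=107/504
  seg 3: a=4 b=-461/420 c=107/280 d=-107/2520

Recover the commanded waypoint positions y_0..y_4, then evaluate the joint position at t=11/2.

y_0 = S_0(0) = a_0 = -4
y_1 = S_1(0) = a_1 = -2
y_2 = S_2(0) = a_2 = 5
y_3 = S_3(0) = a_3 = 4
y_4 = S_3(3) = 3
t_q=11/2 is in segment 2 (τ=3/2); S_2(τ)=12969/2240

y_0=-4 y_1=-2 y_2=5 y_3=4 y_4=3
S(11/2) = 12969/2240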